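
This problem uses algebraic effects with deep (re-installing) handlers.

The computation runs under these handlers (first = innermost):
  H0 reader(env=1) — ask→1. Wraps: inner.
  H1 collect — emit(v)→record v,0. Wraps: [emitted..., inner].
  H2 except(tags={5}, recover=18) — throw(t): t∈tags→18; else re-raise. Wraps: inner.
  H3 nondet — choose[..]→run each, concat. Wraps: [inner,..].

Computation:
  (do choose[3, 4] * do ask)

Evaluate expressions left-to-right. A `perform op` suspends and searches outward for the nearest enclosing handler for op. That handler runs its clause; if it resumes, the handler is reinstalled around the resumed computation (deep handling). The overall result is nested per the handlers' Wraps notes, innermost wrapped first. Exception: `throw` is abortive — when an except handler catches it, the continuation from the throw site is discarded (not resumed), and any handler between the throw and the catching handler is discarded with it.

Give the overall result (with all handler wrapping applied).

Answer: [[3], [4]]

Working:
choose[3, 4] @ H3
  branch[0] choose=3:
    ask @ H0 ⇒ 1
    H0 returns 3
    H1 returns [3]
    H2 returns [3]
    H3 returns [[3]]
  branch[1] choose=4:
    ask @ H0 ⇒ 1
    H0 returns 4
    H1 returns [4]
    H2 returns [4]
    H3 returns [[4]]
= [[3], [4]]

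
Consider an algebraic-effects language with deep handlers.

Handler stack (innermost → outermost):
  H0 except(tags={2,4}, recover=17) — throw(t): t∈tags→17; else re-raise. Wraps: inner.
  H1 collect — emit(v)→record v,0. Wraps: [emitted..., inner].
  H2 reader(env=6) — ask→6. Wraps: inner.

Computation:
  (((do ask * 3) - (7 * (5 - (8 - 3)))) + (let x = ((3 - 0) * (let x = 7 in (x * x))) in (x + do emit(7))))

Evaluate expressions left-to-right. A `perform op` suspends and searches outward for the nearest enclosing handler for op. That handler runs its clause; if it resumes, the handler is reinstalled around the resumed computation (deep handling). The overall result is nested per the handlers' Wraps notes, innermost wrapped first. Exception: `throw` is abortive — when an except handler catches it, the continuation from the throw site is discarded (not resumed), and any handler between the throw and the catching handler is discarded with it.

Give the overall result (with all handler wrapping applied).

Answer: [7, 165]

Evaluation trace:
ask @ H2 ⇒ 6
emit(7) @ H1 ⇒ out+=7
H0 returns 165
H1 returns [7, 165]
H2 returns [7, 165]
= [7, 165]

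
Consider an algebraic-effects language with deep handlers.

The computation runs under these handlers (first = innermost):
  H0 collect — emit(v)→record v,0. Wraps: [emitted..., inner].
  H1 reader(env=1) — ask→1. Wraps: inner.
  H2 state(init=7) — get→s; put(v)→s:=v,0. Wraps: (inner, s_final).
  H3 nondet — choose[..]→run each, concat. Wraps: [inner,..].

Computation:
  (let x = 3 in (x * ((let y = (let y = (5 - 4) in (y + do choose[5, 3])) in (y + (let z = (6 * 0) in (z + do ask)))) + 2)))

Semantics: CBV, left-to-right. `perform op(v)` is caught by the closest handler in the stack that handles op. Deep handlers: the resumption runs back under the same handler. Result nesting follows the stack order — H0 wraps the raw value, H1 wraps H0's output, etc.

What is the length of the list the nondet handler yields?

Answer: 2

Evaluation trace:
choose[5, 3] @ H3
  branch[0] choose=5:
    ask @ H1 ⇒ 1
    H0 returns [27]
    H1 returns [27]
    H2 returns ([27], 7)
    H3 returns [([27], 7)]
  branch[1] choose=3:
    ask @ H1 ⇒ 1
    H0 returns [21]
    H1 returns [21]
    H2 returns ([21], 7)
    H3 returns [([21], 7)]
= [([27], 7), ([21], 7)]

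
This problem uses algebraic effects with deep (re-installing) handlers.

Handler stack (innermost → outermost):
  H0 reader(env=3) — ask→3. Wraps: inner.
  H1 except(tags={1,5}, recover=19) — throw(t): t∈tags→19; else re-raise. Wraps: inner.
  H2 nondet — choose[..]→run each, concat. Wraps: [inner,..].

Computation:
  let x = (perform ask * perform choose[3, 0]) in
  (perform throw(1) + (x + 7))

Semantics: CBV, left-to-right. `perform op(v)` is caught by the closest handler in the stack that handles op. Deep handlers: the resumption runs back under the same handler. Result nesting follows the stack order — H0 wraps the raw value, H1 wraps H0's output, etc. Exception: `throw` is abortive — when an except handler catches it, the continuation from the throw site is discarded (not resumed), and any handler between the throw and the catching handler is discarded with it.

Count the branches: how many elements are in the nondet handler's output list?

Evaluation trace:
ask @ H0 ⇒ 3
choose[3, 0] @ H2
  branch[0] choose=3:
    throw(1) @ H1 caught ⇒ 19
    H2 returns [19]
  branch[1] choose=0:
    throw(1) @ H1 caught ⇒ 19
    H2 returns [19]
= [19, 19]

Answer: 2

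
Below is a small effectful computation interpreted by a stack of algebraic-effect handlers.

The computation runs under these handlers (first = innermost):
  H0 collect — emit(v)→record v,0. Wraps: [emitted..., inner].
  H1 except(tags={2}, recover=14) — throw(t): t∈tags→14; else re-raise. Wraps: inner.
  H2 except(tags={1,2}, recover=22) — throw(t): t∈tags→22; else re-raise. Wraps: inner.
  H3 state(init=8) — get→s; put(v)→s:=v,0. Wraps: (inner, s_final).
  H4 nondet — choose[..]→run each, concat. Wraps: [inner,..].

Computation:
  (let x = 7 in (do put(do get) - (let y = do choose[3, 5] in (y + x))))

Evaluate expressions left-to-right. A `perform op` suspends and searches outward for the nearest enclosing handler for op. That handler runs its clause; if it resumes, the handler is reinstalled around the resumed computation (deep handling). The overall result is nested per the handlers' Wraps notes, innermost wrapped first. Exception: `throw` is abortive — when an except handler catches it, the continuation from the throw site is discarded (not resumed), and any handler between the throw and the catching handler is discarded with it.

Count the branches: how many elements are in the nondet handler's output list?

Working:
get @ H3 ⇒ 8
put(8) @ H3 ⇒ s:=8
choose[3, 5] @ H4
  branch[0] choose=3:
    H0 returns [-10]
    H1 returns [-10]
    H2 returns [-10]
    H3 returns ([-10], 8)
    H4 returns [([-10], 8)]
  branch[1] choose=5:
    H0 returns [-12]
    H1 returns [-12]
    H2 returns [-12]
    H3 returns ([-12], 8)
    H4 returns [([-12], 8)]
= [([-10], 8), ([-12], 8)]

Answer: 2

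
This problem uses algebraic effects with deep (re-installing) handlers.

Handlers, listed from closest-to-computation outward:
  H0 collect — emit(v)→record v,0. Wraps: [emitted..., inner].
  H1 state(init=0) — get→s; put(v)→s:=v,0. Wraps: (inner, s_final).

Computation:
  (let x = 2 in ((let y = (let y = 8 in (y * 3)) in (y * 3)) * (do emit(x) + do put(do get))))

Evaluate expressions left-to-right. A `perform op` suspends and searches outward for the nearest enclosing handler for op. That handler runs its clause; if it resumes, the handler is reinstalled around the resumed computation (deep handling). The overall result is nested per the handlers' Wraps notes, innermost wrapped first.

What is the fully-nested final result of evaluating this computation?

Answer: ([2, 0], 0)

Evaluation trace:
emit(2) @ H0 ⇒ out+=2
get @ H1 ⇒ 0
put(0) @ H1 ⇒ s:=0
H0 returns [2, 0]
H1 returns ([2, 0], 0)
= ([2, 0], 0)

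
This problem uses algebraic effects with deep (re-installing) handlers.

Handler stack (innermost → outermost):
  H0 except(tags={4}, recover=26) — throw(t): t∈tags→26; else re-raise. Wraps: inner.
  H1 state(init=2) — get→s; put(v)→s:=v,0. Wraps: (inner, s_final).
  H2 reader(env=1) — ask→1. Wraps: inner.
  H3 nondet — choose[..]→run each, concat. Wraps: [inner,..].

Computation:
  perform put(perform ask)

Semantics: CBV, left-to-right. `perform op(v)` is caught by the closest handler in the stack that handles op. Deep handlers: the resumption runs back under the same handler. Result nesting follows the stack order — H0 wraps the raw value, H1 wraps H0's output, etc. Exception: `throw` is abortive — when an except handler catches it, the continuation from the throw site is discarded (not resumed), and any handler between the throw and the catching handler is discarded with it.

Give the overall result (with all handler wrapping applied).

Step-by-step:
ask @ H2 ⇒ 1
put(1) @ H1 ⇒ s:=1
H0 returns 0
H1 returns (0, 1)
H2 returns (0, 1)
H3 returns [(0, 1)]
= [(0, 1)]

Answer: [(0, 1)]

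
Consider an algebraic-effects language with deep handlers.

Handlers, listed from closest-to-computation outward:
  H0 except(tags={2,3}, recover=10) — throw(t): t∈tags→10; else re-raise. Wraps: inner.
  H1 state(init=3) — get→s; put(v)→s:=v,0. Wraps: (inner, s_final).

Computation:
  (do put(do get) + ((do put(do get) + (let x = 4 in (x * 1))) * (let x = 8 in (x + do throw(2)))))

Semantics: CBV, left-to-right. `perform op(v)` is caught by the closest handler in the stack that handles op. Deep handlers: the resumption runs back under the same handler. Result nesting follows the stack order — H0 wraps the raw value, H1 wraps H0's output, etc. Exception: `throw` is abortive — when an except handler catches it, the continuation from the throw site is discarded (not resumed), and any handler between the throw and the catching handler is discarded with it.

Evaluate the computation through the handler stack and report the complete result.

Evaluation trace:
get @ H1 ⇒ 3
put(3) @ H1 ⇒ s:=3
get @ H1 ⇒ 3
put(3) @ H1 ⇒ s:=3
throw(2) @ H0 caught ⇒ 10
H1 returns (10, 3)
= (10, 3)

Answer: (10, 3)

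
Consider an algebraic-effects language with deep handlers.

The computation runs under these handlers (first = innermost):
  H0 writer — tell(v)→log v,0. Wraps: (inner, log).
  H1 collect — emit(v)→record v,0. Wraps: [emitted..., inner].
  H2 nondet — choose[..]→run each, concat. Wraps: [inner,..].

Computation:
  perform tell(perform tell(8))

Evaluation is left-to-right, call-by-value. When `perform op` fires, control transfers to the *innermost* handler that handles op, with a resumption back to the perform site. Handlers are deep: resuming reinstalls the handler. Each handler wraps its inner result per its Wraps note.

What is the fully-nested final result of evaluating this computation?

Evaluation trace:
tell(8) @ H0 ⇒ log+=8
tell(0) @ H0 ⇒ log+=0
H0 returns (0, (8, 0))
H1 returns [(0, (8, 0))]
H2 returns [[(0, (8, 0))]]
= [[(0, (8, 0))]]

Answer: [[(0, (8, 0))]]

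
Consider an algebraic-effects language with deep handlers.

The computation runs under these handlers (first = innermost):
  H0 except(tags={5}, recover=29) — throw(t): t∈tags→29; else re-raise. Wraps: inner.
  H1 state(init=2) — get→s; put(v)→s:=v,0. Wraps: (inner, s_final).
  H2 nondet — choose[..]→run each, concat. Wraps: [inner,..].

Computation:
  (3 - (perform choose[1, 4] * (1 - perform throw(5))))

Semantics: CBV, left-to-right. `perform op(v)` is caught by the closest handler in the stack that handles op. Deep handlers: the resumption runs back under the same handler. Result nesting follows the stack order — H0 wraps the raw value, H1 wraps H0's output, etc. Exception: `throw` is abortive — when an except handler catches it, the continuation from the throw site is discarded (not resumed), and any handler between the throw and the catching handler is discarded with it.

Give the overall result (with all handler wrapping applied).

Evaluation trace:
choose[1, 4] @ H2
  branch[0] choose=1:
    throw(5) @ H0 caught ⇒ 29
    H1 returns (29, 2)
    H2 returns [(29, 2)]
  branch[1] choose=4:
    throw(5) @ H0 caught ⇒ 29
    H1 returns (29, 2)
    H2 returns [(29, 2)]
= [(29, 2), (29, 2)]

Answer: [(29, 2), (29, 2)]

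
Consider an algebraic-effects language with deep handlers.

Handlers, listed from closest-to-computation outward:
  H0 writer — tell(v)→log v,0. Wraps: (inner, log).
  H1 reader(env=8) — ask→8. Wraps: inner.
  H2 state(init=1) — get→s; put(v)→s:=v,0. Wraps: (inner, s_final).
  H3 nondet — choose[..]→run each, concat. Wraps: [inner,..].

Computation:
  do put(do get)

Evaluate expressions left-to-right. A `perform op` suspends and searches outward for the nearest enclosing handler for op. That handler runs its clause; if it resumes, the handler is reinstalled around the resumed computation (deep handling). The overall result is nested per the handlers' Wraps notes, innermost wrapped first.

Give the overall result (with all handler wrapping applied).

Answer: [((0, ()), 1)]

Step-by-step:
get @ H2 ⇒ 1
put(1) @ H2 ⇒ s:=1
H0 returns (0, ())
H1 returns (0, ())
H2 returns ((0, ()), 1)
H3 returns [((0, ()), 1)]
= [((0, ()), 1)]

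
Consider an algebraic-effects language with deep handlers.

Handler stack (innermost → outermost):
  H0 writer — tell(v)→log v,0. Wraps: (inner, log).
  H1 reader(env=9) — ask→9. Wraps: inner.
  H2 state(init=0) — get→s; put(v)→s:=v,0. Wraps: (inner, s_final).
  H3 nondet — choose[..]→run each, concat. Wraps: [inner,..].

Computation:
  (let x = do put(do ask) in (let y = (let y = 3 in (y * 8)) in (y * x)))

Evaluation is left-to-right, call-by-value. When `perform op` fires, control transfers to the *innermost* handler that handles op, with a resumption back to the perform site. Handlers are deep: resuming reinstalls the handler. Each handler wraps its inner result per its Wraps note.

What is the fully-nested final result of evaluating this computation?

Evaluation trace:
ask @ H1 ⇒ 9
put(9) @ H2 ⇒ s:=9
H0 returns (0, ())
H1 returns (0, ())
H2 returns ((0, ()), 9)
H3 returns [((0, ()), 9)]
= [((0, ()), 9)]

Answer: [((0, ()), 9)]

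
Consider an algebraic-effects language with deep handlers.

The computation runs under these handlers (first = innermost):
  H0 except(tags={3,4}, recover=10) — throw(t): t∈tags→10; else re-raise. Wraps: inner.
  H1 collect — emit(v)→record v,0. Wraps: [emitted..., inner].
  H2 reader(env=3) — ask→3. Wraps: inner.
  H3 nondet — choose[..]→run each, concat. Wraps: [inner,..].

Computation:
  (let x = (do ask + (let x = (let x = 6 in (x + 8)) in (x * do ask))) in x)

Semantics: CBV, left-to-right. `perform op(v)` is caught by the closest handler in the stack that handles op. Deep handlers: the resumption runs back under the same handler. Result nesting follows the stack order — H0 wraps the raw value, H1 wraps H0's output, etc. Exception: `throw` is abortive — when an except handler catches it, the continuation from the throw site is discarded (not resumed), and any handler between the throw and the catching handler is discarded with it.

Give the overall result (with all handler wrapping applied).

Evaluation trace:
ask @ H2 ⇒ 3
ask @ H2 ⇒ 3
H0 returns 45
H1 returns [45]
H2 returns [45]
H3 returns [[45]]
= [[45]]

Answer: [[45]]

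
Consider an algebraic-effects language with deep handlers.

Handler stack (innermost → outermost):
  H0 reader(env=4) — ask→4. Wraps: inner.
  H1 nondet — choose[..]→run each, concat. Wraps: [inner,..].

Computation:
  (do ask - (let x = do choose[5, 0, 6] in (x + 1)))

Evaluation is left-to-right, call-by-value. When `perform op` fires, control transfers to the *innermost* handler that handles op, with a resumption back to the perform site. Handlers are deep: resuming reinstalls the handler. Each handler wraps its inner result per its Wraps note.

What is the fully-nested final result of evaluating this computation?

Working:
ask @ H0 ⇒ 4
choose[5, 0, 6] @ H1
  branch[0] choose=5:
    H0 returns -2
    H1 returns [-2]
  branch[1] choose=0:
    H0 returns 3
    H1 returns [3]
  branch[2] choose=6:
    H0 returns -3
    H1 returns [-3]
= [-2, 3, -3]

Answer: [-2, 3, -3]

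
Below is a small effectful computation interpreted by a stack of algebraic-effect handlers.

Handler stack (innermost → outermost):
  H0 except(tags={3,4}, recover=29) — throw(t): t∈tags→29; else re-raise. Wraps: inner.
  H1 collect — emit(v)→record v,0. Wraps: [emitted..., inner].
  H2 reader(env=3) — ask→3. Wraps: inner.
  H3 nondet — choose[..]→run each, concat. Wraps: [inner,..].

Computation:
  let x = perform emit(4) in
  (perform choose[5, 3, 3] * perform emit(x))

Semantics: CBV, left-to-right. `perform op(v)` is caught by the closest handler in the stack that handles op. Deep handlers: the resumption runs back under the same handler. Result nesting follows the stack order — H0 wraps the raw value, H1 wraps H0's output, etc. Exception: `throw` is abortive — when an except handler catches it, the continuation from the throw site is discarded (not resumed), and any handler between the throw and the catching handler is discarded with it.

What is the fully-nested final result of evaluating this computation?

Answer: [[4, 0, 0], [4, 0, 0], [4, 0, 0]]

Evaluation trace:
emit(4) @ H1 ⇒ out+=4
choose[5, 3, 3] @ H3
  branch[0] choose=5:
    emit(0) @ H1 ⇒ out+=0
    H0 returns 0
    H1 returns [4, 0, 0]
    H2 returns [4, 0, 0]
    H3 returns [[4, 0, 0]]
  branch[1] choose=3:
    emit(0) @ H1 ⇒ out+=0
    H0 returns 0
    H1 returns [4, 0, 0]
    H2 returns [4, 0, 0]
    H3 returns [[4, 0, 0]]
  branch[2] choose=3:
    emit(0) @ H1 ⇒ out+=0
    H0 returns 0
    H1 returns [4, 0, 0]
    H2 returns [4, 0, 0]
    H3 returns [[4, 0, 0]]
= [[4, 0, 0], [4, 0, 0], [4, 0, 0]]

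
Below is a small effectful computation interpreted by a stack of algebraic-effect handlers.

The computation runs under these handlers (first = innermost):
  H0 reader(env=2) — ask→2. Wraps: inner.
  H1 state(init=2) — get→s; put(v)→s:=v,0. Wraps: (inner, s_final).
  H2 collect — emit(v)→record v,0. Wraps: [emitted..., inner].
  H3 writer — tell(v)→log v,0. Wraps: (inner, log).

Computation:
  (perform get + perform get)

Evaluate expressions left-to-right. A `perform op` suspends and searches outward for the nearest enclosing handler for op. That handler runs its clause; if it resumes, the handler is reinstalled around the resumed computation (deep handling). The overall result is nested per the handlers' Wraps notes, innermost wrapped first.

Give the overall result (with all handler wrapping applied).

Evaluation trace:
get @ H1 ⇒ 2
get @ H1 ⇒ 2
H0 returns 4
H1 returns (4, 2)
H2 returns [(4, 2)]
H3 returns ([(4, 2)], ())
= ([(4, 2)], ())

Answer: ([(4, 2)], ())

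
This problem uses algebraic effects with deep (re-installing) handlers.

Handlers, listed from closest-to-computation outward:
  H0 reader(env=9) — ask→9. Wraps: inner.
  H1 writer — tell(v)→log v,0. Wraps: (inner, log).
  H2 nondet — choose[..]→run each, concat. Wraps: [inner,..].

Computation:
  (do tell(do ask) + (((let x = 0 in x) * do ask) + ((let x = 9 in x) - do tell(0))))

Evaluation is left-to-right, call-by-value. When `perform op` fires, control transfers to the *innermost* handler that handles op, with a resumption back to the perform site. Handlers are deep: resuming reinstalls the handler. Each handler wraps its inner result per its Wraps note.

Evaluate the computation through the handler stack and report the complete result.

Answer: [(9, (9, 0))]

Evaluation trace:
ask @ H0 ⇒ 9
tell(9) @ H1 ⇒ log+=9
ask @ H0 ⇒ 9
tell(0) @ H1 ⇒ log+=0
H0 returns 9
H1 returns (9, (9, 0))
H2 returns [(9, (9, 0))]
= [(9, (9, 0))]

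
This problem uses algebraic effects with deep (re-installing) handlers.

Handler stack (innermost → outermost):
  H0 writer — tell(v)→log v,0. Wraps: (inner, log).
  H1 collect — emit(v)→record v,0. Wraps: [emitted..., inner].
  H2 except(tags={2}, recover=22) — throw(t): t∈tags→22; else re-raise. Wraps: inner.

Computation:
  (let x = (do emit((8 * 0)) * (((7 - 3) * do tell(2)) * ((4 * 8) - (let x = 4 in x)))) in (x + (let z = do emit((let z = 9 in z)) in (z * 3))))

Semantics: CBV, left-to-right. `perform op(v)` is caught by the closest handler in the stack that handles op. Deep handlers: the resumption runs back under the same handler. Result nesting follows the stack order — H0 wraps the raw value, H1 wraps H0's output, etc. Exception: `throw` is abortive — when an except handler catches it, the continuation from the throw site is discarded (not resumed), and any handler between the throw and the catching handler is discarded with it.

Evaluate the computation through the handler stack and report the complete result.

Answer: [0, 9, (0, (2))]

Evaluation trace:
emit(0) @ H1 ⇒ out+=0
tell(2) @ H0 ⇒ log+=2
emit(9) @ H1 ⇒ out+=9
H0 returns (0, (2))
H1 returns [0, 9, (0, (2))]
H2 returns [0, 9, (0, (2))]
= [0, 9, (0, (2))]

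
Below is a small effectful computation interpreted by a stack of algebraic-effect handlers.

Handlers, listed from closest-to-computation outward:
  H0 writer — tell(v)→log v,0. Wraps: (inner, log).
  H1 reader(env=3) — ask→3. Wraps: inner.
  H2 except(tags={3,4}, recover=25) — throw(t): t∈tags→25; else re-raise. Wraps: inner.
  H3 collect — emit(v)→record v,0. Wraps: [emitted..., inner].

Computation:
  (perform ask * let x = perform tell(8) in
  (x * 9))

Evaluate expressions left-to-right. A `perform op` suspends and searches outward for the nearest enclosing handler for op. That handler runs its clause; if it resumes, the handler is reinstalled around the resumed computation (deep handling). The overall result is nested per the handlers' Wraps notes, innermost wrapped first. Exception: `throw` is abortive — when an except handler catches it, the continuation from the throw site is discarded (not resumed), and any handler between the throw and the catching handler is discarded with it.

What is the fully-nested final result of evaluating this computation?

Evaluation trace:
ask @ H1 ⇒ 3
tell(8) @ H0 ⇒ log+=8
H0 returns (0, (8))
H1 returns (0, (8))
H2 returns (0, (8))
H3 returns [(0, (8))]
= [(0, (8))]

Answer: [(0, (8))]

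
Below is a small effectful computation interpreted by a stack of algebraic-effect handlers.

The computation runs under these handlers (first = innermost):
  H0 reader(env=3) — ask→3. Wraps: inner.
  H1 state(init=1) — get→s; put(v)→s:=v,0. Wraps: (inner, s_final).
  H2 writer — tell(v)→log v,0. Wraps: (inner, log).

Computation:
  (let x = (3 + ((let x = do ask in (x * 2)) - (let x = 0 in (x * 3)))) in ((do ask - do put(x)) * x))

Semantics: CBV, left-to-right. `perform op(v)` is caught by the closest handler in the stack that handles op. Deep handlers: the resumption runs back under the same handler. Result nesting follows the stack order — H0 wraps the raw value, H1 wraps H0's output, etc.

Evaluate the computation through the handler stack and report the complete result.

Answer: ((27, 9), ())

Step-by-step:
ask @ H0 ⇒ 3
ask @ H0 ⇒ 3
put(9) @ H1 ⇒ s:=9
H0 returns 27
H1 returns (27, 9)
H2 returns ((27, 9), ())
= ((27, 9), ())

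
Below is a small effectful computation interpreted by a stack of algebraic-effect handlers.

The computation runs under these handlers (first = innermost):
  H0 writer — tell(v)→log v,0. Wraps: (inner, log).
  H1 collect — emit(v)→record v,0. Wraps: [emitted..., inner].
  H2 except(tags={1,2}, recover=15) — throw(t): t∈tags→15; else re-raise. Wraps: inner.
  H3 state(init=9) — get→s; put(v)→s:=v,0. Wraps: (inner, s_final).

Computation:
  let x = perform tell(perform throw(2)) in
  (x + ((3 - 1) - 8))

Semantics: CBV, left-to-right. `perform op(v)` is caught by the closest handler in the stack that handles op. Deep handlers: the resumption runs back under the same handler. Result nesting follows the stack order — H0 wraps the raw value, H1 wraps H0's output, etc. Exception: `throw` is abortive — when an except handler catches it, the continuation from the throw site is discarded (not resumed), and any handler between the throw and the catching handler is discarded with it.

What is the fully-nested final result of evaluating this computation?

Answer: (15, 9)

Evaluation trace:
throw(2) @ H2 caught ⇒ 15
H3 returns (15, 9)
= (15, 9)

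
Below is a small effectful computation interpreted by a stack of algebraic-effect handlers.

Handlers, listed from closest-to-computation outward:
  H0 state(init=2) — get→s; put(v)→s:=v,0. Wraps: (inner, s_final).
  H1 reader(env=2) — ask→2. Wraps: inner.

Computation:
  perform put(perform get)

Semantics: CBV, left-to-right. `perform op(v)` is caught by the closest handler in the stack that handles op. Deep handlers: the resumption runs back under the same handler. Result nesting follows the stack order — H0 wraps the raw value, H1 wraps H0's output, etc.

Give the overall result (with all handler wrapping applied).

Answer: (0, 2)

Working:
get @ H0 ⇒ 2
put(2) @ H0 ⇒ s:=2
H0 returns (0, 2)
H1 returns (0, 2)
= (0, 2)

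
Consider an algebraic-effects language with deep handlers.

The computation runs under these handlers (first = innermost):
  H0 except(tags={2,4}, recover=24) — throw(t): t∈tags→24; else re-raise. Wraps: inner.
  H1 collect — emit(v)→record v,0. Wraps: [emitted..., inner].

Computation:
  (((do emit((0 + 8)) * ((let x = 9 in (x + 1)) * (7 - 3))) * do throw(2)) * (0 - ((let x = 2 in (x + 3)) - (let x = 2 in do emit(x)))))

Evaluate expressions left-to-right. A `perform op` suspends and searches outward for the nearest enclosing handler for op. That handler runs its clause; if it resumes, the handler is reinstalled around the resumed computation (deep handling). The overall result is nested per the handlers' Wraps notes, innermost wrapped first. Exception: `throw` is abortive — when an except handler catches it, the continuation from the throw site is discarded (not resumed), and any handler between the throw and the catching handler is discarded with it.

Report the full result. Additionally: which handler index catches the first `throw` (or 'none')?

Step-by-step:
emit(8) @ H1 ⇒ out+=8
throw(2) @ H0 caught ⇒ 24
H1 returns [8, 24]
= [8, 24]

Answer: [8, 24] ; first throw caught by: H0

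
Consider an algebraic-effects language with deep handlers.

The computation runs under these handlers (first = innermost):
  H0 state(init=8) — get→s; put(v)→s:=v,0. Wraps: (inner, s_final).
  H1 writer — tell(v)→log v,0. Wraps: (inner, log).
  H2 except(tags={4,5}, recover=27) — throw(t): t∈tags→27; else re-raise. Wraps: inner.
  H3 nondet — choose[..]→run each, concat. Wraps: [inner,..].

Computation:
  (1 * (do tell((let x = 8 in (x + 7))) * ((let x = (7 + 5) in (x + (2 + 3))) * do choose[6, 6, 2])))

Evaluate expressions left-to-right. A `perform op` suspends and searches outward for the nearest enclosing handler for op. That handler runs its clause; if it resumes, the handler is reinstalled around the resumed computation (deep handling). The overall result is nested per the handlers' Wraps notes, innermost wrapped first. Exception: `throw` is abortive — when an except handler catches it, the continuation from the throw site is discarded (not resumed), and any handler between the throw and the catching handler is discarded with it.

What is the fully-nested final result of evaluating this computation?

Working:
tell(15) @ H1 ⇒ log+=15
choose[6, 6, 2] @ H3
  branch[0] choose=6:
    H0 returns (0, 8)
    H1 returns ((0, 8), (15))
    H2 returns ((0, 8), (15))
    H3 returns [((0, 8), (15))]
  branch[1] choose=6:
    H0 returns (0, 8)
    H1 returns ((0, 8), (15))
    H2 returns ((0, 8), (15))
    H3 returns [((0, 8), (15))]
  branch[2] choose=2:
    H0 returns (0, 8)
    H1 returns ((0, 8), (15))
    H2 returns ((0, 8), (15))
    H3 returns [((0, 8), (15))]
= [((0, 8), (15)), ((0, 8), (15)), ((0, 8), (15))]

Answer: [((0, 8), (15)), ((0, 8), (15)), ((0, 8), (15))]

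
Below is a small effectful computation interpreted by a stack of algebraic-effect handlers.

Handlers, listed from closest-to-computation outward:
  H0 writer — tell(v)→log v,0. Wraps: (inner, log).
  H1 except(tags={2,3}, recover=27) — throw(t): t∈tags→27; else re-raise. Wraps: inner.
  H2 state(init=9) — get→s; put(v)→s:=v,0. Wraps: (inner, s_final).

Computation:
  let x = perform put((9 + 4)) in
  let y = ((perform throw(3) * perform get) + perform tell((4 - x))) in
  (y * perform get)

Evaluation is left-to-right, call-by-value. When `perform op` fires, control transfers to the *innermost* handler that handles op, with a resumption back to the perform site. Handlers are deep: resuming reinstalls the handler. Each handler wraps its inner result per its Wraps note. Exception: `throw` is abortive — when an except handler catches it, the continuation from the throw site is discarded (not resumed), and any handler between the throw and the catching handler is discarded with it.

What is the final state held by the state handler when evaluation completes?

Step-by-step:
put(13) @ H2 ⇒ s:=13
throw(3) @ H1 caught ⇒ 27
H2 returns (27, 13)
= (27, 13)

Answer: 13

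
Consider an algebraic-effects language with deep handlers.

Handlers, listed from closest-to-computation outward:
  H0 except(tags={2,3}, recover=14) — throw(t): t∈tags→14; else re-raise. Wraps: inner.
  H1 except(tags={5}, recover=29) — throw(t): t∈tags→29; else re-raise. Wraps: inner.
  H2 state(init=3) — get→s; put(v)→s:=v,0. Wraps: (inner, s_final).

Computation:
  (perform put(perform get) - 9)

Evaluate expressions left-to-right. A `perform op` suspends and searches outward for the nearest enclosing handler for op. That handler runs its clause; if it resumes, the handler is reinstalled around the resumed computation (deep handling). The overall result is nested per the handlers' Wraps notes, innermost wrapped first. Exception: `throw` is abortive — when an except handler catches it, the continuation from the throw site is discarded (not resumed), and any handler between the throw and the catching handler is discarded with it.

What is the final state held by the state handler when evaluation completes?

Working:
get @ H2 ⇒ 3
put(3) @ H2 ⇒ s:=3
H0 returns -9
H1 returns -9
H2 returns (-9, 3)
= (-9, 3)

Answer: 3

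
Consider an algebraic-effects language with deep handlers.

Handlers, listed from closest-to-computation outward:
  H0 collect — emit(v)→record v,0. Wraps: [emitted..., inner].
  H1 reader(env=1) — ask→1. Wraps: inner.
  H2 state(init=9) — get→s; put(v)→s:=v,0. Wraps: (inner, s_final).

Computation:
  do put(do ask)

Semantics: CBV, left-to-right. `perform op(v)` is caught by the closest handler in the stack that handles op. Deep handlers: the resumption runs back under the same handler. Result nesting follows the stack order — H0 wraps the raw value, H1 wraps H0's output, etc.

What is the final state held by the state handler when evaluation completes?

Evaluation trace:
ask @ H1 ⇒ 1
put(1) @ H2 ⇒ s:=1
H0 returns [0]
H1 returns [0]
H2 returns ([0], 1)
= ([0], 1)

Answer: 1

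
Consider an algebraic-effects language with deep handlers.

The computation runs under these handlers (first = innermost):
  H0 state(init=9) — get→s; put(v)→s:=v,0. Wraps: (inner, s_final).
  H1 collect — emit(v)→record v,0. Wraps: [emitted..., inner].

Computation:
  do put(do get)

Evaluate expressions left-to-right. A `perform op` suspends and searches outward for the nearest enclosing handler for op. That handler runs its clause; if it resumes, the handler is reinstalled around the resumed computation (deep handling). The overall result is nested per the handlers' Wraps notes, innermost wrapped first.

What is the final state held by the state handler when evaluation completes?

Evaluation trace:
get @ H0 ⇒ 9
put(9) @ H0 ⇒ s:=9
H0 returns (0, 9)
H1 returns [(0, 9)]
= [(0, 9)]

Answer: 9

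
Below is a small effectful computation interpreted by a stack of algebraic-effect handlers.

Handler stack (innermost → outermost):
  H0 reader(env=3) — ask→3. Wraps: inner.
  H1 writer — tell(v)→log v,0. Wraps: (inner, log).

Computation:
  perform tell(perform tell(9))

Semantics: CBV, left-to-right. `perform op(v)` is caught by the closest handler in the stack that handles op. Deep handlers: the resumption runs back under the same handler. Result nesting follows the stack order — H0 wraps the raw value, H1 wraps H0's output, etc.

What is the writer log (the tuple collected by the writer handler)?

Answer: (9, 0)

Working:
tell(9) @ H1 ⇒ log+=9
tell(0) @ H1 ⇒ log+=0
H0 returns 0
H1 returns (0, (9, 0))
= (0, (9, 0))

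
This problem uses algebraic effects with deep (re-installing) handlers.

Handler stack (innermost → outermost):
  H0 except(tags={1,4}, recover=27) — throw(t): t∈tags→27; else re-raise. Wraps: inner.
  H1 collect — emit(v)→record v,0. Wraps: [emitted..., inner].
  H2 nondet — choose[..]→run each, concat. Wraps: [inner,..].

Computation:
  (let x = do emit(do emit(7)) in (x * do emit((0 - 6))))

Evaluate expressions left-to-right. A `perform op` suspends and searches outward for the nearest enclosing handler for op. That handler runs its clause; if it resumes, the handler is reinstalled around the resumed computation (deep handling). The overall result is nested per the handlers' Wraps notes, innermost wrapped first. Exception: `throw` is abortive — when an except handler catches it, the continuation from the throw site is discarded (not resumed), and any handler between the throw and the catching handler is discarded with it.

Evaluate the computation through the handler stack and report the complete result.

Answer: [[7, 0, -6, 0]]

Step-by-step:
emit(7) @ H1 ⇒ out+=7
emit(0) @ H1 ⇒ out+=0
emit(-6) @ H1 ⇒ out+=-6
H0 returns 0
H1 returns [7, 0, -6, 0]
H2 returns [[7, 0, -6, 0]]
= [[7, 0, -6, 0]]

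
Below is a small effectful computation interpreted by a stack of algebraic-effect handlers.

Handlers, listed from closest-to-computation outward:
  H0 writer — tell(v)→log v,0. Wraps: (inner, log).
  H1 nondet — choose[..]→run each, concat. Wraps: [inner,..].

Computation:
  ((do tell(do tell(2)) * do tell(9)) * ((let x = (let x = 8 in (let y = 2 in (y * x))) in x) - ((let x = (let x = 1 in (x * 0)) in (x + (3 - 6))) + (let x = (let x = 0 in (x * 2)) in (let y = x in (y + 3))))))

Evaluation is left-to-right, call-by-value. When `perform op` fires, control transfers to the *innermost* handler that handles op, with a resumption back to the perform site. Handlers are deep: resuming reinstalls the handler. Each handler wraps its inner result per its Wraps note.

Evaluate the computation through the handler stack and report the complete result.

Working:
tell(2) @ H0 ⇒ log+=2
tell(0) @ H0 ⇒ log+=0
tell(9) @ H0 ⇒ log+=9
H0 returns (0, (2, 0, 9))
H1 returns [(0, (2, 0, 9))]
= [(0, (2, 0, 9))]

Answer: [(0, (2, 0, 9))]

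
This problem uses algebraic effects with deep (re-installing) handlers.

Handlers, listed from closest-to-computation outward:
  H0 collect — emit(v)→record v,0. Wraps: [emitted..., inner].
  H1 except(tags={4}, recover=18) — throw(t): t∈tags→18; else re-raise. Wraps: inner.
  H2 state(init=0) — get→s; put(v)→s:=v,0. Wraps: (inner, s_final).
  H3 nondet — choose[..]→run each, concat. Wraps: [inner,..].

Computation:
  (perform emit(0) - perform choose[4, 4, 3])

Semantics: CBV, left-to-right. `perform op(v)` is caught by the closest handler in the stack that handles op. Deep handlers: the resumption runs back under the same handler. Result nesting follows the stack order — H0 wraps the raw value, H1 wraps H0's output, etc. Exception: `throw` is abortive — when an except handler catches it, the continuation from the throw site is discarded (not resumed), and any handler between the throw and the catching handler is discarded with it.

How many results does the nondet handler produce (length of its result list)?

Answer: 3

Step-by-step:
emit(0) @ H0 ⇒ out+=0
choose[4, 4, 3] @ H3
  branch[0] choose=4:
    H0 returns [0, -4]
    H1 returns [0, -4]
    H2 returns ([0, -4], 0)
    H3 returns [([0, -4], 0)]
  branch[1] choose=4:
    H0 returns [0, -4]
    H1 returns [0, -4]
    H2 returns ([0, -4], 0)
    H3 returns [([0, -4], 0)]
  branch[2] choose=3:
    H0 returns [0, -3]
    H1 returns [0, -3]
    H2 returns ([0, -3], 0)
    H3 returns [([0, -3], 0)]
= [([0, -4], 0), ([0, -4], 0), ([0, -3], 0)]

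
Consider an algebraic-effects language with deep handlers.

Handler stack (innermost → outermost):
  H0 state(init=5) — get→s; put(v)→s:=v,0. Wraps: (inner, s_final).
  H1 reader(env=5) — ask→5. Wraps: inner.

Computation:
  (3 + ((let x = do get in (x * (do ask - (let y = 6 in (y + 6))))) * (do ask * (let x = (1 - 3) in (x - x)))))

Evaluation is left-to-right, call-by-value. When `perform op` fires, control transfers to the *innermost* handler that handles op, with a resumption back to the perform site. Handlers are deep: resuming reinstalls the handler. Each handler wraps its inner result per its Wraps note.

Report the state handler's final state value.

Evaluation trace:
get @ H0 ⇒ 5
ask @ H1 ⇒ 5
ask @ H1 ⇒ 5
H0 returns (3, 5)
H1 returns (3, 5)
= (3, 5)

Answer: 5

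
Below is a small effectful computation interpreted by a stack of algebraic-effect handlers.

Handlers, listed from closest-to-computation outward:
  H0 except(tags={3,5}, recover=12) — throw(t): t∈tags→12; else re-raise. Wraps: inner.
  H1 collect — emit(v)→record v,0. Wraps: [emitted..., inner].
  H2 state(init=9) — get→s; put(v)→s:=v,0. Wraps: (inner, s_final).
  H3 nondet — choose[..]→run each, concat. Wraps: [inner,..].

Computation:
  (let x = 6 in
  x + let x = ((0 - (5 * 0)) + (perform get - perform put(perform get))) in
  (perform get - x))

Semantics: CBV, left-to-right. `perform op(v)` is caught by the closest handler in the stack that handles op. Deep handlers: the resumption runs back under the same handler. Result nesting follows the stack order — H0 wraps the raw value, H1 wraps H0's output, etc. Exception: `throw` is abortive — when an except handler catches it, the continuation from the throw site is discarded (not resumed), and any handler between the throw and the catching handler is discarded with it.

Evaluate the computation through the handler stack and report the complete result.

Evaluation trace:
get @ H2 ⇒ 9
get @ H2 ⇒ 9
put(9) @ H2 ⇒ s:=9
get @ H2 ⇒ 9
H0 returns 6
H1 returns [6]
H2 returns ([6], 9)
H3 returns [([6], 9)]
= [([6], 9)]

Answer: [([6], 9)]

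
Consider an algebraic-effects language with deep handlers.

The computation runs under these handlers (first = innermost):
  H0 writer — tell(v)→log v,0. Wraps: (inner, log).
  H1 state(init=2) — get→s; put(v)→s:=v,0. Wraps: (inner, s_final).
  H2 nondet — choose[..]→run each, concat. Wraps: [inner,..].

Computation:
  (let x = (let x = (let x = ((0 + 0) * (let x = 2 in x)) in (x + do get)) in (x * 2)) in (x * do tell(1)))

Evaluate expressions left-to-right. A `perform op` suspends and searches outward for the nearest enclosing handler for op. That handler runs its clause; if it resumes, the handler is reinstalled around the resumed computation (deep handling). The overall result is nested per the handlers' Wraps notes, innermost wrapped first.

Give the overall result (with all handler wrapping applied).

Answer: [((0, (1)), 2)]

Evaluation trace:
get @ H1 ⇒ 2
tell(1) @ H0 ⇒ log+=1
H0 returns (0, (1))
H1 returns ((0, (1)), 2)
H2 returns [((0, (1)), 2)]
= [((0, (1)), 2)]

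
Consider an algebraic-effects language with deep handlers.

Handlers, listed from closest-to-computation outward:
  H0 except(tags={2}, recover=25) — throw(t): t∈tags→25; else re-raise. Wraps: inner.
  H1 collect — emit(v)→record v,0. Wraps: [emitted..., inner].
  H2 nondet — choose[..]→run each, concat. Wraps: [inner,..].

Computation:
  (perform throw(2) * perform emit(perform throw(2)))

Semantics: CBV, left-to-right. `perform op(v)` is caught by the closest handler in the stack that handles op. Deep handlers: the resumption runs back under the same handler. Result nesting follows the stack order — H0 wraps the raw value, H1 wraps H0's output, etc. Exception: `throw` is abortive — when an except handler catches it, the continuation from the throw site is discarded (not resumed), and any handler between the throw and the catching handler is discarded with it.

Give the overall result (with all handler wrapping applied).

Working:
throw(2) @ H0 caught ⇒ 25
H1 returns [25]
H2 returns [[25]]
= [[25]]

Answer: [[25]]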